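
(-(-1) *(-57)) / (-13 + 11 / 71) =71 / 16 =4.44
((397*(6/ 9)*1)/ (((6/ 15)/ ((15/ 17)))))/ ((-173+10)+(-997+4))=-9925/ 19652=-0.51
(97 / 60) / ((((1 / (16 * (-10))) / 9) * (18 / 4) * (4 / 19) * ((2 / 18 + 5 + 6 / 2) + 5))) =-11058 / 59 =-187.42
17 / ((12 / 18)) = 51 / 2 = 25.50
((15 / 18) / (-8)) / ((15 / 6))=-0.04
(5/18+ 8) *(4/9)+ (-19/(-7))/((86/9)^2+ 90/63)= 15794095/4259142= 3.71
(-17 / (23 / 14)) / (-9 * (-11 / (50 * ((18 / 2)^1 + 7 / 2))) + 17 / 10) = -297500 / 53429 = -5.57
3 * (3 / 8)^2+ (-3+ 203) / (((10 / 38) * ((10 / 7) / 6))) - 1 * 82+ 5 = 199387 / 64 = 3115.42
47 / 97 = 0.48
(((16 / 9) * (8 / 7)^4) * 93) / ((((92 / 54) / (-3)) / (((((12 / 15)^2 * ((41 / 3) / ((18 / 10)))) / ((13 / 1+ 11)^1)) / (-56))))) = 10412032 / 5798415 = 1.80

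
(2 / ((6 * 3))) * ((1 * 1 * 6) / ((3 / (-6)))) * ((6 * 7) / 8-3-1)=-5 / 3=-1.67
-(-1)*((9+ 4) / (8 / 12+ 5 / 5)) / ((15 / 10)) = 26 / 5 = 5.20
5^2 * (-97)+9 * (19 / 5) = -11954 / 5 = -2390.80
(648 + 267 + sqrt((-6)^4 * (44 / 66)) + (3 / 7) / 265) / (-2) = -848664 / 1855 -6 * sqrt(6) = -472.20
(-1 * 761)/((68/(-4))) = 761/17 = 44.76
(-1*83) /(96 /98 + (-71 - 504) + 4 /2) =4067 /28029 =0.15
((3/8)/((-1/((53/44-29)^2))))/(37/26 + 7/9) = -525000879/3988160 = -131.64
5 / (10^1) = 0.50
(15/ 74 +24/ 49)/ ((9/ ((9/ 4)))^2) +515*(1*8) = 239028431/ 58016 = 4120.04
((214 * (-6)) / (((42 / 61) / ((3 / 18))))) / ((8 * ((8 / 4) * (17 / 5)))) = -32635 / 5712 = -5.71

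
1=1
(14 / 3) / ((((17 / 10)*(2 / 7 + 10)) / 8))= 980 / 459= 2.14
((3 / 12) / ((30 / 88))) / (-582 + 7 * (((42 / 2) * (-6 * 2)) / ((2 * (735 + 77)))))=-638 / 507285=-0.00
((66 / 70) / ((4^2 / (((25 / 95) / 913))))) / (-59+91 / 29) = -29 / 95376960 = -0.00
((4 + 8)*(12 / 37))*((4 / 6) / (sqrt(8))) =24*sqrt(2) / 37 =0.92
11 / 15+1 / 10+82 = 497 / 6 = 82.83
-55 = -55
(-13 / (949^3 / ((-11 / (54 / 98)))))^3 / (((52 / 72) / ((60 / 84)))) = 223701170 / 8079007108765641593424390927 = 0.00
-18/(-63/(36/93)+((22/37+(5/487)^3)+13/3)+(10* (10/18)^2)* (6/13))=108001110388392/938395065283423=0.12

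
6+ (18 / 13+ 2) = 122 / 13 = 9.38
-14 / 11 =-1.27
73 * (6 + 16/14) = 3650/7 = 521.43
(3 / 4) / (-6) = -1 / 8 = -0.12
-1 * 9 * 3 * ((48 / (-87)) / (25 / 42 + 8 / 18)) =54432 / 3799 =14.33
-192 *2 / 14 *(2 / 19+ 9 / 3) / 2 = -5664 / 133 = -42.59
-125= -125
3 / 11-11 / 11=-8 / 11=-0.73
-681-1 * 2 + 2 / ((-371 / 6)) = -253405 / 371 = -683.03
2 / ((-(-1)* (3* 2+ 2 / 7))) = 7 / 22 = 0.32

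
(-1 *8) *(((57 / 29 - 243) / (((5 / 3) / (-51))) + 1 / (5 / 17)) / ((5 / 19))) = -162634376 / 725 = -224323.28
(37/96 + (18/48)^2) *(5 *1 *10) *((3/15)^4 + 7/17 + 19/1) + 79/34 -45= 19091767/40800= 467.94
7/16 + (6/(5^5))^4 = 667572021505111/1525878906250000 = 0.44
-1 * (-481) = 481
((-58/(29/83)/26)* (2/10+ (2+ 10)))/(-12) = 5063/780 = 6.49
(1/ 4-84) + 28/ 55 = -18313/ 220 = -83.24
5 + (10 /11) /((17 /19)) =1125 /187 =6.02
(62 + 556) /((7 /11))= 6798 /7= 971.14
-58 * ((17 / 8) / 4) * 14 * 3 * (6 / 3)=-10353 / 4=-2588.25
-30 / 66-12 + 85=798 / 11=72.55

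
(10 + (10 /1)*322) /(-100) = -323 /10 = -32.30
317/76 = 4.17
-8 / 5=-1.60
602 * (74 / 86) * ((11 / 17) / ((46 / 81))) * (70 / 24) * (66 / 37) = 2401245 / 782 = 3070.65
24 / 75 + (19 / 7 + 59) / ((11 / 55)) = 308.89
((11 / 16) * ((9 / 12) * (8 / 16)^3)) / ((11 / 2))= 3 / 256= 0.01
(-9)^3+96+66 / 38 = -11994 / 19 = -631.26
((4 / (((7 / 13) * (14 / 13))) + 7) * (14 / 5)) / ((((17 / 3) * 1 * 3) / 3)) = 4086 / 595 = 6.87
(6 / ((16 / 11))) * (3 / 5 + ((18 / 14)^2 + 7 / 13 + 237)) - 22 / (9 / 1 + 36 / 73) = 28287269 / 28665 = 986.82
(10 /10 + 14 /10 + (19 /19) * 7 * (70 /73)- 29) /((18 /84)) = -92.81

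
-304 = -304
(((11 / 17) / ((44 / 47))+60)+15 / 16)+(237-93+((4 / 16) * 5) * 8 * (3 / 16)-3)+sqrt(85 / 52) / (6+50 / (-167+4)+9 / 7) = 1141 * sqrt(1105) / 207038+55625 / 272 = 204.69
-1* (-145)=145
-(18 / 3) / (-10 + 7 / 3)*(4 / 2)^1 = 36 / 23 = 1.57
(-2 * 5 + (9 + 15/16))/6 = -1/96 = -0.01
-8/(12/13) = -26/3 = -8.67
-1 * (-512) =512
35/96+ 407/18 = 6617/288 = 22.98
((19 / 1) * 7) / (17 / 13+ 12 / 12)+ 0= 1729 / 30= 57.63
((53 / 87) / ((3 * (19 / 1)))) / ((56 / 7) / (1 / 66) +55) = 1 / 54549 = 0.00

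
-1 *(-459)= 459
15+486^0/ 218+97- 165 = -11553/ 218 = -53.00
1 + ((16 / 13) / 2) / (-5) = 57 / 65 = 0.88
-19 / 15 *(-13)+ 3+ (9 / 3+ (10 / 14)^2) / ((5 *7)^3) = 122691616 / 6302625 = 19.47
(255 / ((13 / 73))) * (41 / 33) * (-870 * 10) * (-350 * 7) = 5422642575000 / 143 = 37920577447.55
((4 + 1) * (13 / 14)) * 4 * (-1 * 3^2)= -1170 / 7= -167.14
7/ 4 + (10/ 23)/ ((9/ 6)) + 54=15467/ 276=56.04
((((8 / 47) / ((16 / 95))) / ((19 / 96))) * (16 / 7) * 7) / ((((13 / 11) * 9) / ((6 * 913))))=25710080 / 611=42078.69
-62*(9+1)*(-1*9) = 5580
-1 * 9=-9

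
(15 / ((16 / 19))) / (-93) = -0.19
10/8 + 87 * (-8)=-2779/4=-694.75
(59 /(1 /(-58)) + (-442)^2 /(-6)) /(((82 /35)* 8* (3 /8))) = -1889090 /369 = -5119.49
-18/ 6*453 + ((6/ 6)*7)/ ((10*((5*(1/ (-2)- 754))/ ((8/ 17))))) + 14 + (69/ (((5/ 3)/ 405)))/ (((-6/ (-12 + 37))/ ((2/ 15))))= -6836524556/ 641325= -10660.00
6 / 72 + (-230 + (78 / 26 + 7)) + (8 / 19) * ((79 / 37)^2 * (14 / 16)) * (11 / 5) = -337448461 / 1560660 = -216.22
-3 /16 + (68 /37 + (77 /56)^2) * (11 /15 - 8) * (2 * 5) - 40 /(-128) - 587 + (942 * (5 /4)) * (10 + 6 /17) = 228106161 /20128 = 11332.78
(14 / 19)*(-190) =-140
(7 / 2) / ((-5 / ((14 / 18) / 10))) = -49 / 900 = -0.05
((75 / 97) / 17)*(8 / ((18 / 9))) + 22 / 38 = 23839 / 31331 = 0.76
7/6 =1.17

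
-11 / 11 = -1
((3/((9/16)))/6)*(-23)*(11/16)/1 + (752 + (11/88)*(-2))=737.69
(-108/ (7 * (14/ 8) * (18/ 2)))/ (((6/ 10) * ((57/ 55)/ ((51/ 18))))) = -37400/ 8379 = -4.46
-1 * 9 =-9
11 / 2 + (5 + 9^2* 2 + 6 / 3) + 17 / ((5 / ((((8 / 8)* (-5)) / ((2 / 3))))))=149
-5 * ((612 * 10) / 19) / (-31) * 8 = 244800 / 589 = 415.62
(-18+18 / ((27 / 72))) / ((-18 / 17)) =-85 / 3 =-28.33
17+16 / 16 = 18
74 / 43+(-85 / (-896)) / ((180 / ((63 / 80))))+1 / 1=4793051 / 1761280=2.72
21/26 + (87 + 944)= 26827/26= 1031.81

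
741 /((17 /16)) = 11856 /17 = 697.41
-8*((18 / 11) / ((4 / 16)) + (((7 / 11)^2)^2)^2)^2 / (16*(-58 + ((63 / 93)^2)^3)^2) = -1563379308003505905959637368995124209 / 242695013434225509127199274010323577538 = -0.01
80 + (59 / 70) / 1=5659 / 70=80.84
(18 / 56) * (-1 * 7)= -9 / 4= -2.25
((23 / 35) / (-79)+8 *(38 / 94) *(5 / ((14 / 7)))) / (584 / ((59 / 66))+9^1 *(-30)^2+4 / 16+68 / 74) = 9165273108 / 9934269493645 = 0.00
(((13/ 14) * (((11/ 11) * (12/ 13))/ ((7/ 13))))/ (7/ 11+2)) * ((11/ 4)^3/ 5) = 570999/ 227360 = 2.51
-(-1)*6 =6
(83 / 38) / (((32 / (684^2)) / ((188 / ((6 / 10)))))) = 10006065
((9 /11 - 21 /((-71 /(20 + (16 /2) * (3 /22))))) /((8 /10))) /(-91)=-2505 /25844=-0.10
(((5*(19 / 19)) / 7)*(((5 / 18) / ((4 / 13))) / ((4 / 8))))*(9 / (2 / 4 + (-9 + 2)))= -25 / 14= -1.79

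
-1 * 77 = -77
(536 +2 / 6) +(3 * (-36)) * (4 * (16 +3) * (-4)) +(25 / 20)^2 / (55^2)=33368.33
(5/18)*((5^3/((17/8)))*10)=25000/153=163.40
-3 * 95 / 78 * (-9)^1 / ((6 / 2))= 285 / 26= 10.96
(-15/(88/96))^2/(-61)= -32400/7381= -4.39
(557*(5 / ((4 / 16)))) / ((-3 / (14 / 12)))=-38990 / 9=-4332.22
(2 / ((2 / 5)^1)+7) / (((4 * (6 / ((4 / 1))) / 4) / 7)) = 56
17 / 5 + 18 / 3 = 47 / 5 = 9.40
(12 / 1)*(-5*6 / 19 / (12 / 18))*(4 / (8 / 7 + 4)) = -420 / 19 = -22.11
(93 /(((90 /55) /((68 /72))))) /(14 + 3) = 341 /108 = 3.16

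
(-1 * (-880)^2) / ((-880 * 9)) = 880 / 9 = 97.78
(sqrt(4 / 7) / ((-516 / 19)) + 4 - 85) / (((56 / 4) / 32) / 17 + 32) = -22032 / 8711 - 2584 * sqrt(7) / 7866033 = -2.53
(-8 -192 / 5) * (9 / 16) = -261 / 10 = -26.10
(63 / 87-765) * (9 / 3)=-2292.83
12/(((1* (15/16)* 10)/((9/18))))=16/25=0.64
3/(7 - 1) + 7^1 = 15/2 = 7.50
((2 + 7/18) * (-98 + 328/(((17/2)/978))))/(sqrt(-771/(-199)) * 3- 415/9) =-1136195593405/573082172- 371463111 * sqrt(153429)/573082172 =-2236.50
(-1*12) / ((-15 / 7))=28 / 5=5.60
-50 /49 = -1.02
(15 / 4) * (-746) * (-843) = 4716585 / 2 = 2358292.50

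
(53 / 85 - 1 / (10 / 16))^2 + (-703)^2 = 3570666914 / 7225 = 494209.95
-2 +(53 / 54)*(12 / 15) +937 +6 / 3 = 126601 / 135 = 937.79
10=10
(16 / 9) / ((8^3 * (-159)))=-1 / 45792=-0.00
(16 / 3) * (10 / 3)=160 / 9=17.78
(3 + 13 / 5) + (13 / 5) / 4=25 / 4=6.25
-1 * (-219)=219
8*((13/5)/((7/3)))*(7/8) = 7.80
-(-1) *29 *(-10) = -290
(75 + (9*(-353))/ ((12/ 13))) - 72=-13755/ 4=-3438.75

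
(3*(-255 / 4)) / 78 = -255 / 104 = -2.45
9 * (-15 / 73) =-1.85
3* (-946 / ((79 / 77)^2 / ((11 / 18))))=-30848587 / 18723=-1647.63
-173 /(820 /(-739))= 127847 /820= 155.91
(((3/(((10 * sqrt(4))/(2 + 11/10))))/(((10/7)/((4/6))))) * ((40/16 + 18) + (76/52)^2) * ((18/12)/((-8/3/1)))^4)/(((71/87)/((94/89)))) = 44541525197043/69986615296000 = 0.64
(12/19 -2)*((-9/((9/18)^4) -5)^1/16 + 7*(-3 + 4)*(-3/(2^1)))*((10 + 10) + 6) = 704.91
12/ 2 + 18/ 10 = 39/ 5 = 7.80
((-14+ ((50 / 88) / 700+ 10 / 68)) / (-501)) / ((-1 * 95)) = -290119 / 996829680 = -0.00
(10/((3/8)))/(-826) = -40/1239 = -0.03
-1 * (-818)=818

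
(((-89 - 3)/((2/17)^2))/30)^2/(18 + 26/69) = 1016200007/380400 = 2671.40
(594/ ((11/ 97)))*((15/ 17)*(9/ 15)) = 47142/ 17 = 2773.06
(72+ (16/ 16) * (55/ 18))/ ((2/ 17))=22967/ 36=637.97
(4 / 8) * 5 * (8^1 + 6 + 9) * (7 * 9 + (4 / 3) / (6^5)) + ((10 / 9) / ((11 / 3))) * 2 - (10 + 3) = 463192313 / 128304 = 3610.12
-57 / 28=-2.04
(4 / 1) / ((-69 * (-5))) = 4 / 345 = 0.01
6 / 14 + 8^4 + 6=28717 / 7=4102.43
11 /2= 5.50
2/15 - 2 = -28/15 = -1.87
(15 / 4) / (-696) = -5 / 928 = -0.01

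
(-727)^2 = 528529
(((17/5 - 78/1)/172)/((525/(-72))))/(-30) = -373/188125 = -0.00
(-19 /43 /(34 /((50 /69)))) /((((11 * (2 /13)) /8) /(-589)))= 14548300 /554829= 26.22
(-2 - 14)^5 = -1048576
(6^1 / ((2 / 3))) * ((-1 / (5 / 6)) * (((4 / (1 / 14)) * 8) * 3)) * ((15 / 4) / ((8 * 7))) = -972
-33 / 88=-3 / 8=-0.38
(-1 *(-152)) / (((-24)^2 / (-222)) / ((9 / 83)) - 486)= -8436 / 28301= -0.30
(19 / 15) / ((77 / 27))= 171 / 385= 0.44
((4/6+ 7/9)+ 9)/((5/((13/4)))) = 611/90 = 6.79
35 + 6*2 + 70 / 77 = 527 / 11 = 47.91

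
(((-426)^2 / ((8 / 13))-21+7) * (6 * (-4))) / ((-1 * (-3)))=-2359076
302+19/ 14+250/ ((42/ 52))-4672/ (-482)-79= 5502055/ 10122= 543.57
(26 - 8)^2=324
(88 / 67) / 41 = 88 / 2747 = 0.03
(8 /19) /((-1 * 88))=-1 /209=-0.00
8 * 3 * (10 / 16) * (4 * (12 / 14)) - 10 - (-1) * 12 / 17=5014 / 119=42.13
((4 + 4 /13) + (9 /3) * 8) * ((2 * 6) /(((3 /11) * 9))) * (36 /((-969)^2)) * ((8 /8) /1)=64768 /12206493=0.01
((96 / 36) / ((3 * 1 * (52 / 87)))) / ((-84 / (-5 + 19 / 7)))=232 / 5733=0.04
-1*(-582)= 582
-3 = -3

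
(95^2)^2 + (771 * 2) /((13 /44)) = 1058925973 /13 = 81455844.08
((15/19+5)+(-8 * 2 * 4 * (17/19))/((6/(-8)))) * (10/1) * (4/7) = 187280/399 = 469.37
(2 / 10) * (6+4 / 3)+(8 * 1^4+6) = 232 / 15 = 15.47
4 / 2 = 2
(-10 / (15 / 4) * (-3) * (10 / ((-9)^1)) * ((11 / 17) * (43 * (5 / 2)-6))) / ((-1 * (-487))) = -89320 / 74511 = -1.20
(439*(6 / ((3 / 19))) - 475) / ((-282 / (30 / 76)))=-4265 / 188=-22.69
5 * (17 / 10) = 17 / 2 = 8.50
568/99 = 5.74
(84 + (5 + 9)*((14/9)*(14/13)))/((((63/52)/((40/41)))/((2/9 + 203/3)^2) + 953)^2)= 583112741114492825600/4928560217765271997174521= 0.00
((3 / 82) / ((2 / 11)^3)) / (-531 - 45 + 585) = 1331 / 1968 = 0.68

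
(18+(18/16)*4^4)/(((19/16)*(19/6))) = 29376/361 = 81.37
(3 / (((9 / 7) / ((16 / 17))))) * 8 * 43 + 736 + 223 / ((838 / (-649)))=1318.75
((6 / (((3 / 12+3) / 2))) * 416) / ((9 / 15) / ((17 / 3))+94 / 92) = 6005760 / 4409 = 1362.16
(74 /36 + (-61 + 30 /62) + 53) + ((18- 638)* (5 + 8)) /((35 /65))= -58488569 /3906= -14974.03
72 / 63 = 8 / 7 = 1.14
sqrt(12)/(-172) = -sqrt(3)/86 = -0.02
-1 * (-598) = 598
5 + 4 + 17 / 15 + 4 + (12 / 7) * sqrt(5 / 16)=3 * sqrt(5) / 7 + 212 / 15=15.09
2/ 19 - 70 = -1328/ 19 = -69.89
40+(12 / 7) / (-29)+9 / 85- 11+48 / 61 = 31401562 / 1052555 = 29.83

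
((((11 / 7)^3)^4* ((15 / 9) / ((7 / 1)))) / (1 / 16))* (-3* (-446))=111979124481405280 / 96889010407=1155746.39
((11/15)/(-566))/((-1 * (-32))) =-11/271680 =-0.00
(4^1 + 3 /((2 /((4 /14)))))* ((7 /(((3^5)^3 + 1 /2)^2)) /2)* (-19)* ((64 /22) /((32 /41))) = -48298 /9059210443516475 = -0.00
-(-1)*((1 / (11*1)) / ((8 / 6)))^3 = 27 / 85184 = 0.00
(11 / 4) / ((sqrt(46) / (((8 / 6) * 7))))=77 * sqrt(46) / 138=3.78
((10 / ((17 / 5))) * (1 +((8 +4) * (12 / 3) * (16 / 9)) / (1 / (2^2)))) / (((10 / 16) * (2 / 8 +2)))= 328640 / 459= 715.99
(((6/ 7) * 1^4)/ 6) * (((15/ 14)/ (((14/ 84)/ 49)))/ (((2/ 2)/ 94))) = 4230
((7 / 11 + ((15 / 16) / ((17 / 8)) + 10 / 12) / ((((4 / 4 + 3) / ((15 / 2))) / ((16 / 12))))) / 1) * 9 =12867 / 374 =34.40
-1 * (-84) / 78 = 1.08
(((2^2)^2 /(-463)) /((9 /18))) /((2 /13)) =-208 /463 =-0.45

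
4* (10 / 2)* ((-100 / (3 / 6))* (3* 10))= -120000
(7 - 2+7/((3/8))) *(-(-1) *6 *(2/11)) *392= 111328/11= 10120.73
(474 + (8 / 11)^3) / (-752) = -0.63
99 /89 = 1.11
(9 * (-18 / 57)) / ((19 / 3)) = -162 / 361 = -0.45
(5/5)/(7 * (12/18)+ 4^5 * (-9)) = -3/27634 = -0.00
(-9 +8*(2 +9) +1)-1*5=75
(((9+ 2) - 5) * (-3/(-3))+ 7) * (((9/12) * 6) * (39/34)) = 4563/68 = 67.10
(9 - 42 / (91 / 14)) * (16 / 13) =528 / 169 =3.12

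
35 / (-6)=-35 / 6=-5.83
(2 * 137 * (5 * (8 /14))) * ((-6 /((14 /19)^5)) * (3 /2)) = -15265150335 /470596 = -32437.91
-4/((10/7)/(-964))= 13496/5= 2699.20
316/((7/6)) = 1896/7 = 270.86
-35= -35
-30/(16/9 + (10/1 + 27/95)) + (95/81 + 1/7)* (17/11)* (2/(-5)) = -1061474182/321610905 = -3.30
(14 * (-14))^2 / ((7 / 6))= 32928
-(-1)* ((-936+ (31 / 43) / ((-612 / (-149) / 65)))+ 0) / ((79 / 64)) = -389304656 / 519741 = -749.04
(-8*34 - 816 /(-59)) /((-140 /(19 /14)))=5168 /2065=2.50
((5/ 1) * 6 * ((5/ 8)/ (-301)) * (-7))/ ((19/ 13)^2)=12675/ 62092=0.20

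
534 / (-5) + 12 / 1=-474 / 5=-94.80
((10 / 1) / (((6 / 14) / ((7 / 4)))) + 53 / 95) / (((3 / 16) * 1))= 188744 / 855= 220.75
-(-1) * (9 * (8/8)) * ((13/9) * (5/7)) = 65/7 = 9.29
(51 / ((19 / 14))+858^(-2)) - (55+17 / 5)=-1456132297 / 69935580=-20.82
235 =235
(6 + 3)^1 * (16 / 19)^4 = 589824 / 130321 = 4.53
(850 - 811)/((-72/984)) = -533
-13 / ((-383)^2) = -13 / 146689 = -0.00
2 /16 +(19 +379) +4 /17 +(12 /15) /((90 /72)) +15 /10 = 1361701 /3400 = 400.50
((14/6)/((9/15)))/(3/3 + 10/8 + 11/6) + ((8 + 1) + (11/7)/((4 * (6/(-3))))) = 1639/168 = 9.76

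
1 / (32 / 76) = 19 / 8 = 2.38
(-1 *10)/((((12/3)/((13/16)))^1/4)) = -65/8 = -8.12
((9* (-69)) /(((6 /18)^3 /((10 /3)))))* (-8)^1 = 447120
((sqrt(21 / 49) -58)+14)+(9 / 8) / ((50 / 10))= -1751 / 40+sqrt(21) / 7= -43.12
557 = 557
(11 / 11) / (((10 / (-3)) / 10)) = -3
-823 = -823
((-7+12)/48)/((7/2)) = 5/168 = 0.03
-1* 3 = -3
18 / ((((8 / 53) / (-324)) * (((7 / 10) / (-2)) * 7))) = 772740 / 49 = 15770.20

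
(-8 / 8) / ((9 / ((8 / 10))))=-4 / 45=-0.09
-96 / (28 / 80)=-1920 / 7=-274.29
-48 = -48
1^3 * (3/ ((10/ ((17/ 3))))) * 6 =51/ 5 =10.20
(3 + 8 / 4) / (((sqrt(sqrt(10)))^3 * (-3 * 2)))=-10^(1 / 4) / 12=-0.15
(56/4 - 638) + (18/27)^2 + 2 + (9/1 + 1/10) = -55121/90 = -612.46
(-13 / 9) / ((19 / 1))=-13 / 171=-0.08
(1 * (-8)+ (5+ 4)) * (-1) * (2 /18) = -1 /9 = -0.11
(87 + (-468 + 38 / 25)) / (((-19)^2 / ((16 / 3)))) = -151792 / 27075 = -5.61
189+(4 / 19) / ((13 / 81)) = 47007 / 247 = 190.31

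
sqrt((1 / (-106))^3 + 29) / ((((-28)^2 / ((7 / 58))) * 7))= sqrt(74718022) / 72989056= 0.00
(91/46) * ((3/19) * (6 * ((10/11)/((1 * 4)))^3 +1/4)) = 0.10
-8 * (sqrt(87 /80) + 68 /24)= -68 /3 - 2 * sqrt(435) /5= -31.01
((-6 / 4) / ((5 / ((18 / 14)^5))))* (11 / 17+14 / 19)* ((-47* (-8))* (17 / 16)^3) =-1075565902347 / 1634984960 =-657.84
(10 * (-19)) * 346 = -65740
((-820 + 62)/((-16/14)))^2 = 7038409/16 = 439900.56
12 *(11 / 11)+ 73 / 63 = 829 / 63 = 13.16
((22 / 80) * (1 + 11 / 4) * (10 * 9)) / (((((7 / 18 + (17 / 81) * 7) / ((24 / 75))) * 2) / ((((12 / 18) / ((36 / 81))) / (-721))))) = -0.02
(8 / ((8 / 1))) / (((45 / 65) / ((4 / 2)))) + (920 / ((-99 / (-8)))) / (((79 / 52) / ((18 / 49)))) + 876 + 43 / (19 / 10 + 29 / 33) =912.34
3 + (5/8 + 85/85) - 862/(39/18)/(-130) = 51953/6760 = 7.69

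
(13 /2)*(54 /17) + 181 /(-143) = 47116 /2431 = 19.38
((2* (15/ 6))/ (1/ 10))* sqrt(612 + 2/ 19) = 50* sqrt(220970)/ 19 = 1237.04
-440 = -440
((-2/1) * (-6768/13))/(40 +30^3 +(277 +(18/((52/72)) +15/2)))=27072/711085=0.04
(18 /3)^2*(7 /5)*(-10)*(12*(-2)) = 12096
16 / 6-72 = -208 / 3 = -69.33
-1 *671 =-671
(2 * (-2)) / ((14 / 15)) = -4.29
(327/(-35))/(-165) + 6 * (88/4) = 254209/1925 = 132.06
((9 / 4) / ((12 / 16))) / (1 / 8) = 24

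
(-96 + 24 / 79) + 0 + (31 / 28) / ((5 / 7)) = -94.15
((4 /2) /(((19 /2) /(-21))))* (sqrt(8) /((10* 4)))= -21* sqrt(2) /95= -0.31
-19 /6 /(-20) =19 /120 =0.16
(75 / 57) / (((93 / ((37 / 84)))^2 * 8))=34225 / 9276156288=0.00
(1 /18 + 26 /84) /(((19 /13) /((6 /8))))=299 /1596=0.19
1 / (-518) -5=-2591 / 518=-5.00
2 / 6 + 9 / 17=44 / 51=0.86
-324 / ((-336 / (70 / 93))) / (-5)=-9 / 62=-0.15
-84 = -84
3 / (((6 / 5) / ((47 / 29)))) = 235 / 58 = 4.05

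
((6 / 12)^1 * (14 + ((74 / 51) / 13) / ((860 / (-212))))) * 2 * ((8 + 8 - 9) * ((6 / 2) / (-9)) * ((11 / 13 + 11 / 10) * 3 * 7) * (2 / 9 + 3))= -358022459102 / 83388825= -4293.41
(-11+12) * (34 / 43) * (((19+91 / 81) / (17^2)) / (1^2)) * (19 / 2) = 30970 / 59211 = 0.52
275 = 275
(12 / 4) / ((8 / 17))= 51 / 8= 6.38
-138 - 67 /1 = -205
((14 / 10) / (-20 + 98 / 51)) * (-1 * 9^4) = 2342277 / 4610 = 508.09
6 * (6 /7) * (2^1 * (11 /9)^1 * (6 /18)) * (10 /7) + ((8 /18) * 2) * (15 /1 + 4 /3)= 27128 /1323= 20.50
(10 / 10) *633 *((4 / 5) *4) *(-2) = -20256 / 5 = -4051.20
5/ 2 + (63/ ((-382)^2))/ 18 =729627/ 291848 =2.50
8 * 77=616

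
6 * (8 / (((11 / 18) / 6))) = 5184 / 11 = 471.27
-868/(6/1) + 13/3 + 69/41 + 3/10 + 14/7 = -167711/1230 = -136.35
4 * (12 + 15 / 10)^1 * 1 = 54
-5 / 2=-2.50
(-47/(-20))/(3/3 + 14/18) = 423/320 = 1.32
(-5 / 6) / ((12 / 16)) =-1.11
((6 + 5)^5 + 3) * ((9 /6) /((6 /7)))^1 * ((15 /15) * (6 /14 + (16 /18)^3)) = 464721317 /1458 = 318738.90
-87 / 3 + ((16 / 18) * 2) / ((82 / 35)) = -10421 / 369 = -28.24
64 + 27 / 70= 4507 / 70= 64.39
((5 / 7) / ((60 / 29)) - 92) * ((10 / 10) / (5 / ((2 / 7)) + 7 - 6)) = -7699 / 1554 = -4.95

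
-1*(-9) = 9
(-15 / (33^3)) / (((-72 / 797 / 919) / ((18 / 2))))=3662215 / 95832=38.21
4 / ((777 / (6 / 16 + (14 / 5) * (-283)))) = -31681 / 7770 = -4.08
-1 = -1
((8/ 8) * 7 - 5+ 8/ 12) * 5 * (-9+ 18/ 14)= -720/ 7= -102.86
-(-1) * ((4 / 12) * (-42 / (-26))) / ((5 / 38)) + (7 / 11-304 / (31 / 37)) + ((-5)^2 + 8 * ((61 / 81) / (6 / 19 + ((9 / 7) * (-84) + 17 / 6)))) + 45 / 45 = -2376104596849 / 7153332615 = -332.17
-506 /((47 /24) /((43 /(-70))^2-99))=1467150036 /57575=25482.41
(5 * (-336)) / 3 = -560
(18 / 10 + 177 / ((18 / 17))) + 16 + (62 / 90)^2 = 751037 / 4050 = 185.44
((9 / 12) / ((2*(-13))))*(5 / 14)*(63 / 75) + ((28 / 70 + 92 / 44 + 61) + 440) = 5759837 / 11440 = 503.48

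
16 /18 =0.89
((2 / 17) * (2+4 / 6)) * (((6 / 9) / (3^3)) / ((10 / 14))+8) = 52064 / 20655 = 2.52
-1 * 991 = -991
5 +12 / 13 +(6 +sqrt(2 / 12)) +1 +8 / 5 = sqrt(6) / 6 +944 / 65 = 14.93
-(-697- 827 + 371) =1153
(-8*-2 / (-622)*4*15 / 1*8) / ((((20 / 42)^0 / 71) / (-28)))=7633920 / 311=24546.37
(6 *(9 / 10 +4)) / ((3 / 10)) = 98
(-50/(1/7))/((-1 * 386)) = 175/193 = 0.91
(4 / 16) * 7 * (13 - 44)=-217 / 4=-54.25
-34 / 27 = -1.26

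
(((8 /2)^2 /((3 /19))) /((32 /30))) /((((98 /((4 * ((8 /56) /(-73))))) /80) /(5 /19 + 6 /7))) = -119200 /175273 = -0.68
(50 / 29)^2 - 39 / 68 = 137201 / 57188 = 2.40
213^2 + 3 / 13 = 589800 / 13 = 45369.23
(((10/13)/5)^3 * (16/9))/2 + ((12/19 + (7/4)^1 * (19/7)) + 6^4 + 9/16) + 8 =7874082835/6010992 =1309.95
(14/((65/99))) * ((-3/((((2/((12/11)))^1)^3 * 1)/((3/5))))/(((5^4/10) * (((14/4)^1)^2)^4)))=-17915904/4048228559375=-0.00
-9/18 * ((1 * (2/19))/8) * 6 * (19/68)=-3/272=-0.01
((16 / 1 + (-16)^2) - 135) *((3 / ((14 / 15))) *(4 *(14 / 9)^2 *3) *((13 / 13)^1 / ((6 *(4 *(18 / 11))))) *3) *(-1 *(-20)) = 527450 / 27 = 19535.19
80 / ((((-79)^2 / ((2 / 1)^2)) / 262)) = 83840 / 6241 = 13.43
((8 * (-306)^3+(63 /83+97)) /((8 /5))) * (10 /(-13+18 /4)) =237816611375 /1411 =168544728.12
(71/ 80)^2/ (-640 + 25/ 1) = -5041/ 3936000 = -0.00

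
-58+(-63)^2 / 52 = 953 / 52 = 18.33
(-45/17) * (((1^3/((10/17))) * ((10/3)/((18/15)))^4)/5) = -78125/1458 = -53.58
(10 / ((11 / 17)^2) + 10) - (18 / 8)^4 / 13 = 12850919 / 402688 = 31.91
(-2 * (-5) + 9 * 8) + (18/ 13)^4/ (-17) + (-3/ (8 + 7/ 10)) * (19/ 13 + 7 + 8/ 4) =1100768042/ 14080573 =78.18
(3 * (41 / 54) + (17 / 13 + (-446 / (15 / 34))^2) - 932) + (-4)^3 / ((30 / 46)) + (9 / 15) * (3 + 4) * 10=1021001.66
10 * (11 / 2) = 55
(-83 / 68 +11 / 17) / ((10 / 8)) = -39 / 85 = -0.46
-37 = -37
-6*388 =-2328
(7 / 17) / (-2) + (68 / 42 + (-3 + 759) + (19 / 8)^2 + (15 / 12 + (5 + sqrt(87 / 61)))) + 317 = sqrt(5307) / 61 + 24819869 / 22848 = 1087.50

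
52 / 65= 4 / 5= 0.80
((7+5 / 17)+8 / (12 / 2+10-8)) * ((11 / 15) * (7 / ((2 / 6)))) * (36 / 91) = 55836 / 1105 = 50.53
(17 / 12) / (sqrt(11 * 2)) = 17 * sqrt(22) / 264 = 0.30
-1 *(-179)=179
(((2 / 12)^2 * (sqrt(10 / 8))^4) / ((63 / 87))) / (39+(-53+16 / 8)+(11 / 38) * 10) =-13775 / 2092608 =-0.01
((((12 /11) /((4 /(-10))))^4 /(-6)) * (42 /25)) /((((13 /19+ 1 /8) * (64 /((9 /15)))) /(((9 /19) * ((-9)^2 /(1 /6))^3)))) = -5857797793680 /600281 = -9758426.13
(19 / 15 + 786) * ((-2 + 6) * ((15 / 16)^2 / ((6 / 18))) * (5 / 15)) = 177135 / 64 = 2767.73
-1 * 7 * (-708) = 4956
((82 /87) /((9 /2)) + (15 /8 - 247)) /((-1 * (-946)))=-1534151 /5925744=-0.26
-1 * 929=-929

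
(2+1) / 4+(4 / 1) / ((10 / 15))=6.75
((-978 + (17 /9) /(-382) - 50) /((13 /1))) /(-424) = 3534281 /18950256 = 0.19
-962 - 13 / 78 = -5773 / 6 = -962.17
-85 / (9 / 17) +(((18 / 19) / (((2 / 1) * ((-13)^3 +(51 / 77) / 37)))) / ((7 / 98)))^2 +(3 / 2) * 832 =34604672038036236028 / 31822013459984049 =1087.44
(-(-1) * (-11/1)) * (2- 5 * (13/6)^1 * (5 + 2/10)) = 1793/3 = 597.67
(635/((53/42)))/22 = 13335/583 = 22.87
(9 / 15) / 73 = 3 / 365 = 0.01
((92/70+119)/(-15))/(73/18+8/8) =-25266/15925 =-1.59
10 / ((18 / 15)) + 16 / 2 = 49 / 3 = 16.33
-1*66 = -66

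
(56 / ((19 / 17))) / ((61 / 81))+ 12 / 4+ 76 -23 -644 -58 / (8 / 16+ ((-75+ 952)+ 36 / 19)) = -20199120896 / 38730303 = -521.53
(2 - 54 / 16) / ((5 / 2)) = -11 / 20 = -0.55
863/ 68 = 12.69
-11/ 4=-2.75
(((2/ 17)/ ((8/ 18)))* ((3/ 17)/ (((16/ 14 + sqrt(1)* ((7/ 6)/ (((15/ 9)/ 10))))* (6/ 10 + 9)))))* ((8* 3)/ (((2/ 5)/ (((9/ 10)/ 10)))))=567/ 175712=0.00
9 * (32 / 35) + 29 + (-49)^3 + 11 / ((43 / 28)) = -117604.61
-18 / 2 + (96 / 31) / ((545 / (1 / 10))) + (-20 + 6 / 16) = -19344391 / 675800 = -28.62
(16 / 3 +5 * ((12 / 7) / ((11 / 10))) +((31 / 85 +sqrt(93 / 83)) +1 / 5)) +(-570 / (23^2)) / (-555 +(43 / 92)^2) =sqrt(7719) / 83 +1262413001368 / 92199500085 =14.75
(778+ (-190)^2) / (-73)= -36878 / 73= -505.18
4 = 4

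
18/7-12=-66/7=-9.43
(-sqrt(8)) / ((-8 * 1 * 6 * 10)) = sqrt(2) / 240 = 0.01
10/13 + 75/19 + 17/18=25169/4446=5.66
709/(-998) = -709/998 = -0.71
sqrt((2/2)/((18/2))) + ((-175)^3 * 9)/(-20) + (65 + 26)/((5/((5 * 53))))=28998505/12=2416542.08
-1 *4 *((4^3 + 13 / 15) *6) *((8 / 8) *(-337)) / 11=2623208 / 55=47694.69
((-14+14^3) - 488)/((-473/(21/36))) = -7847/2838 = -2.76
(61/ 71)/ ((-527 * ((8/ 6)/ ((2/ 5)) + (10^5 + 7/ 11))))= -2013/ 123481001627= -0.00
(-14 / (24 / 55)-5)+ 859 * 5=51095 / 12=4257.92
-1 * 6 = -6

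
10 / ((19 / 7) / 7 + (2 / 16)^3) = 250880 / 9777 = 25.66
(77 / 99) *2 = 14 / 9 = 1.56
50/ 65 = 10/ 13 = 0.77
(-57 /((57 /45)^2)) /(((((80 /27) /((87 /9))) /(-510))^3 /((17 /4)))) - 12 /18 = 695506496997.06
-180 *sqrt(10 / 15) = -60 *sqrt(6) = -146.97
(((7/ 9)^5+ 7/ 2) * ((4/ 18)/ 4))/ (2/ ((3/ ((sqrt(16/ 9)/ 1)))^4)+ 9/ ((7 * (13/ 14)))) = 12389/ 86184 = 0.14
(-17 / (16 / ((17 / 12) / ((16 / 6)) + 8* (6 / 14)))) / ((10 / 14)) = -15079 / 2560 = -5.89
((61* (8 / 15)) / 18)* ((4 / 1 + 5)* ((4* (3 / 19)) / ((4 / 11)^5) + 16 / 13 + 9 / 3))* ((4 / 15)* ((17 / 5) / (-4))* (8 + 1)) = -6790803833 / 1976000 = -3436.64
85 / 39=2.18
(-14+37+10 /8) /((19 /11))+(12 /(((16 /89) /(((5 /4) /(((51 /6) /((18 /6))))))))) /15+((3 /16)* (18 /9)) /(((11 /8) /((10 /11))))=5080991 /312664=16.25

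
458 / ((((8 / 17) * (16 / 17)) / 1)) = 66181 / 64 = 1034.08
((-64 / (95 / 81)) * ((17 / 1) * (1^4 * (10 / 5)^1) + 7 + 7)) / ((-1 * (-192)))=-13.64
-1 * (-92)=92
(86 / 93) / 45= 86 / 4185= 0.02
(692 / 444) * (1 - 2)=-173 / 111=-1.56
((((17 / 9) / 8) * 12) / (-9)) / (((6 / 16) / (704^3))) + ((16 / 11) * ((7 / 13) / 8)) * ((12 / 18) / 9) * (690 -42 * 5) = -3392836428416 / 11583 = -292915171.24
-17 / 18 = -0.94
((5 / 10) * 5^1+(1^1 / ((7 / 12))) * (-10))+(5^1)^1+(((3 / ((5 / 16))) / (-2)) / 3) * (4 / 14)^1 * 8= -133 / 10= -13.30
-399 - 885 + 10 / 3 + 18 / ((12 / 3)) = -7657 / 6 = -1276.17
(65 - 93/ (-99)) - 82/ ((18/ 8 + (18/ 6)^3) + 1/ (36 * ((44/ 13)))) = 96560416/ 1529385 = 63.14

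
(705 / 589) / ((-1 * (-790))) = 141 / 93062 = 0.00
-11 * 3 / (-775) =33 / 775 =0.04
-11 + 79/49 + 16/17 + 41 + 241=227870/833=273.55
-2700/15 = -180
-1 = -1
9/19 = 0.47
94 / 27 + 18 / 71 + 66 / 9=21218 / 1917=11.07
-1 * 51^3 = -132651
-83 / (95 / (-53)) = 4399 / 95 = 46.31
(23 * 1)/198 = 23/198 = 0.12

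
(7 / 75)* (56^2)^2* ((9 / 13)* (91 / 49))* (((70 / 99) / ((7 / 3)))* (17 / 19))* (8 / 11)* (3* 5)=8024948736 / 2299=3490625.81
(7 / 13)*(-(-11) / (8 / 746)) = 28721 / 52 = 552.33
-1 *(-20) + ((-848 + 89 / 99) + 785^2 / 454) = 23831393 / 44946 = 530.22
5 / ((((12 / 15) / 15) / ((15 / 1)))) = 5625 / 4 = 1406.25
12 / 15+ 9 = 49 / 5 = 9.80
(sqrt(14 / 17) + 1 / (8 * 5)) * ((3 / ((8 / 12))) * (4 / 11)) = 9 / 220 + 18 * sqrt(238) / 187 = 1.53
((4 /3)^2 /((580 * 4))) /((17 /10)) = 2 /4437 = 0.00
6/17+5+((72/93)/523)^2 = 23920394371/4468643273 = 5.35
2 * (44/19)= 88/19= 4.63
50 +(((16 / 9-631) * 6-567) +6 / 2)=-12868 / 3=-4289.33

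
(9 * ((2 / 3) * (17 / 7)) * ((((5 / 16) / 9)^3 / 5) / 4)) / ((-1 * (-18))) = 425 / 250822656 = 0.00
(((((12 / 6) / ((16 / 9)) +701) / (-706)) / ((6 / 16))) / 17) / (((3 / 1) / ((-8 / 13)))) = 22468 / 702117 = 0.03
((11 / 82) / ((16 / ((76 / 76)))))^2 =121 / 1721344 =0.00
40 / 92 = 0.43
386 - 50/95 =7324/19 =385.47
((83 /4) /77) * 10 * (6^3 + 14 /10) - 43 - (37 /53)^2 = 542.36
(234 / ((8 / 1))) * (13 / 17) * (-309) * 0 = 0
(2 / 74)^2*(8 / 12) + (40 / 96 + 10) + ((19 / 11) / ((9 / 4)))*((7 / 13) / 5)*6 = 42728853 / 3915340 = 10.91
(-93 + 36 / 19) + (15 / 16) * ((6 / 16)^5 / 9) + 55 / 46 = -20599360679 / 229113856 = -89.91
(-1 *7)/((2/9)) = -63/2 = -31.50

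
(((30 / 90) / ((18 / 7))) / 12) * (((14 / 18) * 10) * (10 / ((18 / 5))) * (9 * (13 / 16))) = 79625 / 46656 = 1.71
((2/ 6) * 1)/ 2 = 1/ 6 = 0.17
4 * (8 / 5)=32 / 5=6.40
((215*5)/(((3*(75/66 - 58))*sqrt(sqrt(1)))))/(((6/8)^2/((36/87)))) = -1513600/326511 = -4.64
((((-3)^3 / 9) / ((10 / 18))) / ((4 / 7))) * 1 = -189 / 20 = -9.45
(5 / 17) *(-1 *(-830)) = 4150 / 17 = 244.12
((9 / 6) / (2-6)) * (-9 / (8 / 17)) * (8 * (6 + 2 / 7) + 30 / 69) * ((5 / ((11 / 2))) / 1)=9370485 / 28336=330.69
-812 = -812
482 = 482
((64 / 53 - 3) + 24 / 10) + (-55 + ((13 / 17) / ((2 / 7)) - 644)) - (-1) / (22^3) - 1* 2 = -33468900899 / 47969240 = -697.72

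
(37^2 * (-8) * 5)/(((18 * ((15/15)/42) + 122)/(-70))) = 26832400/857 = 31309.68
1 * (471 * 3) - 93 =1320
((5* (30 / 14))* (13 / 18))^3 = 34328125 / 74088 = 463.34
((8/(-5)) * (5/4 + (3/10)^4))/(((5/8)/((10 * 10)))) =-201296/625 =-322.07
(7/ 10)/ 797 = 7/ 7970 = 0.00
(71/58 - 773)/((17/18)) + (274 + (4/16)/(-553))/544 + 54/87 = -28477301301/34896512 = -816.05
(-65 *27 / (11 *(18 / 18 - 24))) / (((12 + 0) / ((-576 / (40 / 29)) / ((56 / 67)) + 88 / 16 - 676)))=-9583353 / 14168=-676.41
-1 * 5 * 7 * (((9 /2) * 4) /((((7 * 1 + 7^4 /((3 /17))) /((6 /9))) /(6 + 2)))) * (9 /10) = -648 /2917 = -0.22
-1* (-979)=979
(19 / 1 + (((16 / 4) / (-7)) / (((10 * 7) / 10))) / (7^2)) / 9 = 15205 / 7203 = 2.11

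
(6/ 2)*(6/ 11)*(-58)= -1044/ 11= -94.91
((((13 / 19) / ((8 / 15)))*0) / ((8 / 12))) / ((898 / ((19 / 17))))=0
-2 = -2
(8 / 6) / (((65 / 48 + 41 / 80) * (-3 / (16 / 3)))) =-80 / 63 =-1.27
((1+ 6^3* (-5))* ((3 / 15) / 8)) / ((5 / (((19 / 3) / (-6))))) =20501 / 3600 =5.69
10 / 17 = 0.59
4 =4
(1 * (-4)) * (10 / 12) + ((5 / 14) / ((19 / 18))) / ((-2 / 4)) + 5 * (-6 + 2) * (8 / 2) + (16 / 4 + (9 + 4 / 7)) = -4015 / 57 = -70.44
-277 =-277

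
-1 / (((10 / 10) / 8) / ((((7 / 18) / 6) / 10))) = -7 / 135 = -0.05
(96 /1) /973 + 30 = 29286 /973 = 30.10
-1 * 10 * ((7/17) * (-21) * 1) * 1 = 1470/17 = 86.47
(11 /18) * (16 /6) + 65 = 1799 /27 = 66.63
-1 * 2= -2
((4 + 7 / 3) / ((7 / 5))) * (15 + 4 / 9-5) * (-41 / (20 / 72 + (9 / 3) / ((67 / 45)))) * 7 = -9812284 / 1659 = -5914.58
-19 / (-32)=19 / 32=0.59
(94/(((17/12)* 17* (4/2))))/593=564/171377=0.00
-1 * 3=-3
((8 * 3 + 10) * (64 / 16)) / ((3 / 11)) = 1496 / 3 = 498.67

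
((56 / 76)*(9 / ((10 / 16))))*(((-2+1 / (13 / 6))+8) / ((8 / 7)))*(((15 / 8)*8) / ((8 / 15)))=416745 / 247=1687.23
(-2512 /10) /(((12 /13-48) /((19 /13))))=5966 /765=7.80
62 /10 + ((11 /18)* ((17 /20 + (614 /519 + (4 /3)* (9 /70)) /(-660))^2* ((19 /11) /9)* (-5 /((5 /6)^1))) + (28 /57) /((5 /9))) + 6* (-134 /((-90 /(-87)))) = -56822103969803095081 /73735400006730000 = -770.62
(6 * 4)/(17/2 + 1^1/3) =144/53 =2.72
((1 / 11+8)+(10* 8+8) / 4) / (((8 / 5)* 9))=1655 / 792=2.09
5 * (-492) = -2460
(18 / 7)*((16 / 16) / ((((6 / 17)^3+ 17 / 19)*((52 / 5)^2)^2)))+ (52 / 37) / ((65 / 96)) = 6889372258479 / 3318724223360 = 2.08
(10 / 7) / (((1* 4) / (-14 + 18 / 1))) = 10 / 7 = 1.43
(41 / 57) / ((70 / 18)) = 123 / 665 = 0.18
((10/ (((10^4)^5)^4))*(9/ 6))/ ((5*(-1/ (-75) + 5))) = 9/ 1504000000000000000000000000000000000000000000000000000000000000000000000000000000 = 0.00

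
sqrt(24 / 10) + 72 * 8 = 2 * sqrt(15) / 5 + 576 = 577.55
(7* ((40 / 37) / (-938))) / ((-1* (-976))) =-5 / 604876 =-0.00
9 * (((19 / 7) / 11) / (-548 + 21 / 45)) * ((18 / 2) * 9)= -207765 / 632401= -0.33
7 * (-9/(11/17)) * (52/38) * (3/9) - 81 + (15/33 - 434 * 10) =-933176/209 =-4464.96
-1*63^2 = -3969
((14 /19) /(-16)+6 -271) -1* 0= -40287 /152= -265.05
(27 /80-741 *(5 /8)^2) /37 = -92517 /11840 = -7.81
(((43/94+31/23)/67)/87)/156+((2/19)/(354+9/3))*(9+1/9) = 35850606497/13335096424104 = 0.00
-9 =-9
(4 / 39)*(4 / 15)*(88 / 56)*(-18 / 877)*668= -0.59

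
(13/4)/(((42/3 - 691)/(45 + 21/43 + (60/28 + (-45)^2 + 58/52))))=-16229141/1630216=-9.96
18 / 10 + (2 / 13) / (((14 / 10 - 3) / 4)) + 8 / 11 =1532 / 715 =2.14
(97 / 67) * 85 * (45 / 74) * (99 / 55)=667845 / 4958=134.70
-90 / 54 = -5 / 3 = -1.67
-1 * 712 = -712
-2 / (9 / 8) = -16 / 9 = -1.78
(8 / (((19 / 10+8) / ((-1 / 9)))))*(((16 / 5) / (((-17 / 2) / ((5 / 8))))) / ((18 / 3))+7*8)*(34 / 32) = -14270 / 2673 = -5.34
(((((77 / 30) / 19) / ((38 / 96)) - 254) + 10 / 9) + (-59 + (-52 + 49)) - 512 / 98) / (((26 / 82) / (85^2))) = -15080233793530 / 2069613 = -7286499.36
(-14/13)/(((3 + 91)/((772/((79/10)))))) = -54040/48269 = -1.12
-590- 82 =-672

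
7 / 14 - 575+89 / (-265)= -304663 / 530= -574.84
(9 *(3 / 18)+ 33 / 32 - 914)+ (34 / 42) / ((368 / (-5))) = -14087831 / 15456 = -911.48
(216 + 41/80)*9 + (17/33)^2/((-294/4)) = 24955132547/12806640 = 1948.61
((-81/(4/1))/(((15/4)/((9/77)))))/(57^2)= -27/138985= -0.00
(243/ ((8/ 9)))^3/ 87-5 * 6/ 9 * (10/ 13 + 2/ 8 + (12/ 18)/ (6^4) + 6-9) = 33045184603477/ 140714496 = 234838.52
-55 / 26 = -2.12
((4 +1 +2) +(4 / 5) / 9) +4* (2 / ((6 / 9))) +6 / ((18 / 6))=949 / 45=21.09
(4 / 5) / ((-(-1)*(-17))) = -4 / 85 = -0.05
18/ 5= 3.60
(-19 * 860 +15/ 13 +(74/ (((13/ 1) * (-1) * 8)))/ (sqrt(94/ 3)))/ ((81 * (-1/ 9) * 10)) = 37 * sqrt(282)/ 439920 +42481/ 234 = 181.54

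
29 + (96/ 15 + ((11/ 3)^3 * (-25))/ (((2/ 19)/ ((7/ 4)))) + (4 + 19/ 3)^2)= -20346.60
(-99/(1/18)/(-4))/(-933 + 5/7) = -6237/13052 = -0.48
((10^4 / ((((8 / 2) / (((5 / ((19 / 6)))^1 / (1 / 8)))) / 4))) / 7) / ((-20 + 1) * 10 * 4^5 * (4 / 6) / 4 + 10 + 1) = -7200000 / 12933851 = -0.56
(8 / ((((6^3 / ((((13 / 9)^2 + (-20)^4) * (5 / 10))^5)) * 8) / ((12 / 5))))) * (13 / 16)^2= 61793106428138132768562176705900322481 / 2570736403169280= 24037122729486290560345.22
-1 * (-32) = 32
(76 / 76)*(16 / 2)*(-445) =-3560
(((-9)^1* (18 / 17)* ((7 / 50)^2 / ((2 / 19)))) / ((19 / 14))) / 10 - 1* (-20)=4222217 / 212500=19.87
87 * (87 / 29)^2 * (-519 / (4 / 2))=-406377 / 2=-203188.50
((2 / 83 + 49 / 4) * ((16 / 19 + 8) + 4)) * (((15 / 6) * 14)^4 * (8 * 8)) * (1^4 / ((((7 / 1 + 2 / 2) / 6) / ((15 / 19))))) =268572858750000 / 29963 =8963483588.09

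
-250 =-250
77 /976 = 0.08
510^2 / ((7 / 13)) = 3381300 / 7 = 483042.86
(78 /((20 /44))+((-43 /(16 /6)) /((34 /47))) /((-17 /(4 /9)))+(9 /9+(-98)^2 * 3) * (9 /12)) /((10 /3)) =188849357 /28900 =6534.58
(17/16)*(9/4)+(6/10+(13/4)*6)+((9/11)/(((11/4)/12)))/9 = 886197/38720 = 22.89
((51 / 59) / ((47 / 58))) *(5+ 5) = 29580 / 2773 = 10.67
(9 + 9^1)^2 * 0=0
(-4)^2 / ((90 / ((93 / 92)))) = 62 / 345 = 0.18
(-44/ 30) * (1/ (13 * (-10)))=11/ 975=0.01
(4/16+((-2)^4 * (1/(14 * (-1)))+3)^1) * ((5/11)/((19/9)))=2655/5852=0.45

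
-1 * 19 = -19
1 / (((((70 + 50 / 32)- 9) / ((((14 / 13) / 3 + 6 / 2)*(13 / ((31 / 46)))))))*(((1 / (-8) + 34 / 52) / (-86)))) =-66334208 / 393855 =-168.42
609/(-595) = -87/85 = -1.02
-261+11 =-250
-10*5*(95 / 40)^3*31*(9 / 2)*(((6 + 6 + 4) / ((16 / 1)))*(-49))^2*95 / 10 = -2182482528975 / 1024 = -2131330594.70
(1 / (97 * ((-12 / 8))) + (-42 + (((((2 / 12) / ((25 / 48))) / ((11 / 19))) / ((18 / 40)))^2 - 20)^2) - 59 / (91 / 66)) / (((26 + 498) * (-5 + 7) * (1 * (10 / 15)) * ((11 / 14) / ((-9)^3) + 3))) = 68133102507410621 / 555186822889627500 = 0.12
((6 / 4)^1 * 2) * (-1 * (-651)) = 1953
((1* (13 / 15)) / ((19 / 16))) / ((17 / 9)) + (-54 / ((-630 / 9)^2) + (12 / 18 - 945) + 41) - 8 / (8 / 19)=-2188774333 / 2374050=-921.96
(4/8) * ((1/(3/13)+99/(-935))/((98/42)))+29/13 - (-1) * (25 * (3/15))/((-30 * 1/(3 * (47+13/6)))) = -284383/13260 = -21.45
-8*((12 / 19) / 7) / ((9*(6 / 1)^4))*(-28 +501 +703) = -112 / 1539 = -0.07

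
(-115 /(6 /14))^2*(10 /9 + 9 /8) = 104332025 /648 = 161006.21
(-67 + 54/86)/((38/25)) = -35675/817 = -43.67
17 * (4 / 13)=68 / 13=5.23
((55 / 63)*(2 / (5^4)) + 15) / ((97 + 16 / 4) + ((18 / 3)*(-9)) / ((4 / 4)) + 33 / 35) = 118147 / 377550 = 0.31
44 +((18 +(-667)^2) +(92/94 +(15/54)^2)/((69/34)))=233762400409/525366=444951.52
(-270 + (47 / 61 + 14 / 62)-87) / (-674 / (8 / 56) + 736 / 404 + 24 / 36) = 203980509 / 2701860800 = 0.08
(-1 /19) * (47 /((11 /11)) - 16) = -31 /19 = -1.63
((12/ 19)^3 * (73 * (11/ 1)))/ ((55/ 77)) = 283.22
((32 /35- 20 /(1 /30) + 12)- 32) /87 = -21668 /3045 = -7.12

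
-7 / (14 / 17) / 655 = -17 / 1310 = -0.01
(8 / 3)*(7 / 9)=2.07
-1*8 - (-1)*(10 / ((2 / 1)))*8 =32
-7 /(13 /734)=-5138 /13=-395.23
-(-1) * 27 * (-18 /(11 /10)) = -441.82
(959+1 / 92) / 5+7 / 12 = 66373 / 345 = 192.39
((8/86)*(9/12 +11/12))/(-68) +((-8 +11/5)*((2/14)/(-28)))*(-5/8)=-71437/3438624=-0.02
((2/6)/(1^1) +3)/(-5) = -2/3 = -0.67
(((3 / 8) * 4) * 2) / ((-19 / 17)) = -51 / 19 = -2.68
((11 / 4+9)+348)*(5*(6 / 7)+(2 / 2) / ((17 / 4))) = 387091 / 238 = 1626.43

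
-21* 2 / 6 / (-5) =7 / 5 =1.40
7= 7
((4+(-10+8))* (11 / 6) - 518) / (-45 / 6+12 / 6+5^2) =-3086 / 117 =-26.38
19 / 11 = 1.73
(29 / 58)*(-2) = -1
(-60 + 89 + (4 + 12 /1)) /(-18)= -5 /2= -2.50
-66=-66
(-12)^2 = 144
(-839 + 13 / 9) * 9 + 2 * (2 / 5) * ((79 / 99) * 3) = -1243454 / 165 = -7536.08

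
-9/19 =-0.47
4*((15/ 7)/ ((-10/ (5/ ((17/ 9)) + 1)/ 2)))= -744/ 119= -6.25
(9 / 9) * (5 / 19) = 5 / 19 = 0.26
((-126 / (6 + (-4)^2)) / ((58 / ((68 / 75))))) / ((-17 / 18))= 756 / 7975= 0.09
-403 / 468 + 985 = 35429 / 36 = 984.14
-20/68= -0.29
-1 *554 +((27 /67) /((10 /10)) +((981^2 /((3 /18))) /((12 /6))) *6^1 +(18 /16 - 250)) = 9284428803 /536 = 17321695.53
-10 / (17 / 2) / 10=-2 / 17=-0.12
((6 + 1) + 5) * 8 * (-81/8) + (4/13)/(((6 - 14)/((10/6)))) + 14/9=-227099/234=-970.51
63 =63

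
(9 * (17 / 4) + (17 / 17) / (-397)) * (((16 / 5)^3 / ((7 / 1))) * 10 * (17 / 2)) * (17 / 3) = 17974264832 / 208425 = 86238.53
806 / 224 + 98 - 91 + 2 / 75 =89249 / 8400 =10.62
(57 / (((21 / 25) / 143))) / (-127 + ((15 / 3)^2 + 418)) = 67925 / 2212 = 30.71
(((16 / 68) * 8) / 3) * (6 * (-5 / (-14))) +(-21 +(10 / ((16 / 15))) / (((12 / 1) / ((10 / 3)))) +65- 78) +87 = 325291 / 5712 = 56.95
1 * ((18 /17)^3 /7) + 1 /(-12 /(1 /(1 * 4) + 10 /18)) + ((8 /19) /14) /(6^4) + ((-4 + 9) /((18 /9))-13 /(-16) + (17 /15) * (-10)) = -3352807979 /423421992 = -7.92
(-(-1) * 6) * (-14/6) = -14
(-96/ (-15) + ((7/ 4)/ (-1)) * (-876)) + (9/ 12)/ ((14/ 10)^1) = 215591/ 140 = 1539.94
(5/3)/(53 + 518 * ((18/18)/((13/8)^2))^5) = 689292459245/23588094998487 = 0.03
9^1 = 9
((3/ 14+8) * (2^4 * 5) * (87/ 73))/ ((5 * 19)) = 80040/ 9709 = 8.24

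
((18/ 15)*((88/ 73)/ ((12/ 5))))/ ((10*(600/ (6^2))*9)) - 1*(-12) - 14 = -54739/ 27375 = -2.00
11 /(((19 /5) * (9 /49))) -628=-104693 /171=-612.24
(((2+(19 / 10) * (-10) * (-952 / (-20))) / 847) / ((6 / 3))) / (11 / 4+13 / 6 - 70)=27072 / 3307535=0.01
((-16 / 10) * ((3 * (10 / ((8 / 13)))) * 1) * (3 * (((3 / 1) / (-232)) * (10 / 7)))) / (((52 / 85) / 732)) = 5172.23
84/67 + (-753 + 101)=-43600/67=-650.75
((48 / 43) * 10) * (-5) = -2400 / 43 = -55.81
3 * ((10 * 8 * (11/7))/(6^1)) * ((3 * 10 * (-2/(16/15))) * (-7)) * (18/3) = 148500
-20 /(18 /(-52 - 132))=1840 /9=204.44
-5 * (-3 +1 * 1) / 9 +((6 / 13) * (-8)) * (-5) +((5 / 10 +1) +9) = 7037 / 234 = 30.07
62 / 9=6.89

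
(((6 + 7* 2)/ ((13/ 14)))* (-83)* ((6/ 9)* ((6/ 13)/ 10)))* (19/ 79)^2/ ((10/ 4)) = -6711712/ 5273645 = -1.27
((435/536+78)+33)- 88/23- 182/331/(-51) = 22474990541/208108968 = 108.00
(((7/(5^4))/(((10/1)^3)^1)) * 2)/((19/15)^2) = 63/4512500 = 0.00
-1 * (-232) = 232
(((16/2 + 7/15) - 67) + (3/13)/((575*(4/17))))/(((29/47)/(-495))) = 8143195137/173420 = 46956.49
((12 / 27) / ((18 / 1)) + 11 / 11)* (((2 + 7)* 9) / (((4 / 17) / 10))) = 7055 / 2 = 3527.50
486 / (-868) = -243 / 434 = -0.56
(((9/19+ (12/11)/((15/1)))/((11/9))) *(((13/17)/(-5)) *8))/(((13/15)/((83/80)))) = -1279611/1954150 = -0.65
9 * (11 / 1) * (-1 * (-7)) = 693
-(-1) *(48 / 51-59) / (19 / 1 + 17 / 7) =-2303 / 850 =-2.71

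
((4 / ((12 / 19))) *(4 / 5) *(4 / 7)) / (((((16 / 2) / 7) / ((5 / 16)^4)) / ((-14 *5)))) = -83125 / 49152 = -1.69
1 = 1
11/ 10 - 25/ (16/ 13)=-1537/ 80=-19.21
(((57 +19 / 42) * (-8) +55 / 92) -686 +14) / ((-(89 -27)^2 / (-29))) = -63368857 / 7426608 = -8.53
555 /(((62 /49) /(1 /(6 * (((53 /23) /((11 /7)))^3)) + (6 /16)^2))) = 350938850785 /4135207552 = 84.87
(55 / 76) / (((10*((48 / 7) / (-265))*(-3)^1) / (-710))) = -661.89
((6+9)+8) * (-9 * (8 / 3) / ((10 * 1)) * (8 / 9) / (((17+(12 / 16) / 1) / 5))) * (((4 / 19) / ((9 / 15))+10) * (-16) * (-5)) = -138956800 / 12141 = -11445.25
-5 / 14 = -0.36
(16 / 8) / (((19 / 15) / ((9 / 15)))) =18 / 19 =0.95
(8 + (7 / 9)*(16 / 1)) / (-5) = -184 / 45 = -4.09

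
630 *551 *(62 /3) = 7174020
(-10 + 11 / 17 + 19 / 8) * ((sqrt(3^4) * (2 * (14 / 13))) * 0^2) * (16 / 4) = 0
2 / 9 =0.22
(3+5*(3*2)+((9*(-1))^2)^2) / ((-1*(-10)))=3297 / 5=659.40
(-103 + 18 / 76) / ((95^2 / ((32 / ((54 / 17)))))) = -0.11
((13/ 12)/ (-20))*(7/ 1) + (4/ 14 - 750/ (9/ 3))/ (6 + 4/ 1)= -25.35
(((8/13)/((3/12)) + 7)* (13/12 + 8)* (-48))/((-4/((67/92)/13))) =898269/15548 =57.77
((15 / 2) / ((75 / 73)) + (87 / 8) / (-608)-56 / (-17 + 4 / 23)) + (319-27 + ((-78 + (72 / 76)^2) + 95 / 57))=40624462373 / 178824960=227.17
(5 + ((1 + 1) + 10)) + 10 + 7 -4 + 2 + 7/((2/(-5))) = 29/2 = 14.50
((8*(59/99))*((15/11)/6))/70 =118/7623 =0.02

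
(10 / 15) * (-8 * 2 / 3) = -32 / 9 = -3.56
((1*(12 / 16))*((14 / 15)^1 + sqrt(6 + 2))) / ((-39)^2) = 7 / 15210 + sqrt(2) / 1014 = 0.00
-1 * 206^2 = -42436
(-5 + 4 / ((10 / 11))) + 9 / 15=0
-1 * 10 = -10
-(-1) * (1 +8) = 9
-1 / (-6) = 1 / 6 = 0.17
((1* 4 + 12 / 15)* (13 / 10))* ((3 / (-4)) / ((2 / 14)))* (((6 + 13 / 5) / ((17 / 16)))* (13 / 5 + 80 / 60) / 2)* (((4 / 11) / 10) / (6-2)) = -2770404 / 584375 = -4.74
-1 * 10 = -10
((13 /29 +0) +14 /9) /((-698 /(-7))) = 3661 /182178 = 0.02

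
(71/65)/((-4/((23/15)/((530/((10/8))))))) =-1633/1653600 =-0.00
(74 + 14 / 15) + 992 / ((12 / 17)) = 22204 / 15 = 1480.27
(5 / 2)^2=6.25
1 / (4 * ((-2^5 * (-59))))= 1 / 7552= 0.00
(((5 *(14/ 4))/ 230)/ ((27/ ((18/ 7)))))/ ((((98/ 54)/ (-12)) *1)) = -54/ 1127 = -0.05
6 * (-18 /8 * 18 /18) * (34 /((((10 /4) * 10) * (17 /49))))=-52.92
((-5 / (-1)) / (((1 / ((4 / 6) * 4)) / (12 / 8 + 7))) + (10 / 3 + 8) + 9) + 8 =425 / 3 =141.67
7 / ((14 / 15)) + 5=25 / 2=12.50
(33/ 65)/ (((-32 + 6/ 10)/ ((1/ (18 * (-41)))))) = 11/ 502086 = 0.00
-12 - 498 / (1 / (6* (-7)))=20904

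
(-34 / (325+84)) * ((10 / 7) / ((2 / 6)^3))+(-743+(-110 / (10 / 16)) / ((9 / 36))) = -4151941 / 2863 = -1450.21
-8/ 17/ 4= -2/ 17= -0.12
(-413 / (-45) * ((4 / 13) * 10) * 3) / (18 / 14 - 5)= -11564 / 507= -22.81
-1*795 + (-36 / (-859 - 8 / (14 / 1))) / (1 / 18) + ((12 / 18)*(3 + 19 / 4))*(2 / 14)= -200530591 / 252714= -793.51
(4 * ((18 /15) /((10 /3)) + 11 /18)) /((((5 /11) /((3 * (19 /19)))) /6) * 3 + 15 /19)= 365332 /81375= 4.49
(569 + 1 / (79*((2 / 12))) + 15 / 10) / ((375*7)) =90151 / 414750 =0.22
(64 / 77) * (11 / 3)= 64 / 21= 3.05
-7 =-7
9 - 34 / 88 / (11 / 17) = 4067 / 484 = 8.40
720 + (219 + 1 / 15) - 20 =13786 / 15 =919.07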